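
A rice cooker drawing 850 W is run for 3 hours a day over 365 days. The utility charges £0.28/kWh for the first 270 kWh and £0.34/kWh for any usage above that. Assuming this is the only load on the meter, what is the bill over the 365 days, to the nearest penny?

Runtime = 3 h/day × 365 days = 1095 h
Energy = 0.85 kW × 1095 h = 930.75 kWh
Tier 1 (0–270 kWh): 270 × £0.28 = £75.6
Above 270 kWh: 660.75 × £0.34 = £224.655
Bill = £300.26

£300.26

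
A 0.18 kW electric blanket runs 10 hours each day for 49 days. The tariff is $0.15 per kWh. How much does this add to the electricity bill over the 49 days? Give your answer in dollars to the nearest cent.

$13.23

Runtime = 10 h/day × 49 days = 490 h
Energy = 0.18 kW × 490 h = 88.2 kWh
Cost = 88.2 kWh × $0.15/kWh = $13.23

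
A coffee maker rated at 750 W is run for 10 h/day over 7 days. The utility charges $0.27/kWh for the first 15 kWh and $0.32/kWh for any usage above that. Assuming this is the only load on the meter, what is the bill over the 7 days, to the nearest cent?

Runtime = 10 h/day × 7 days = 70 h
Energy = 0.75 kW × 70 h = 52.5 kWh
Tier 1 (0–15 kWh): 15 × $0.27 = $4.05
Above 15 kWh: 37.5 × $0.32 = $12
Bill = $16.05

$16.05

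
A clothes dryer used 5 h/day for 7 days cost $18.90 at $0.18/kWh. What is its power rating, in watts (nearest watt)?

3000 W

Energy = $18.90 ÷ $0.18/kWh = 105 kWh
Runtime = 5 h/day × 7 days = 35 h
Power = 105 kWh ÷ 35 h = 3 kW = 3000 W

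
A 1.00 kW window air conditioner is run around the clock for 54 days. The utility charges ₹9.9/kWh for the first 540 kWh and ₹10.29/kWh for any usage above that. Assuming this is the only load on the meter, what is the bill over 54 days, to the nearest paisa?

Runtime = 24 h × 54 = 1296 h
Energy = 1 kW × 1296 h = 1296 kWh
Tier 1 (0–540 kWh): 540 × ₹9.9 = ₹5346
Above 540 kWh: 756 × ₹10.29 = ₹7779.24
Bill = ₹13125.24

₹13125.24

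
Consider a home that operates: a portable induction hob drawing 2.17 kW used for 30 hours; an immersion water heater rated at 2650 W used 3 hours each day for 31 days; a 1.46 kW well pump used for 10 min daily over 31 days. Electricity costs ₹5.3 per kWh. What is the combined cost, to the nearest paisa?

₹1691.19

portable induction hob: 2.17 kW × 30 h = 65.1 kWh
immersion water heater: Runtime = 3 h/day × 31 days = 93 h
immersion water heater: 2.65 kW × 93 h = 246.45 kWh
well pump: Runtime = 10 min × 31 = 310 min = 5.166666… h
well pump: 1.46 kW × 5.166666… h = 7.543333… kWh
Total energy = 319.093333… kWh
Cost = 319.093333… × ₹5.3 = ₹1691.19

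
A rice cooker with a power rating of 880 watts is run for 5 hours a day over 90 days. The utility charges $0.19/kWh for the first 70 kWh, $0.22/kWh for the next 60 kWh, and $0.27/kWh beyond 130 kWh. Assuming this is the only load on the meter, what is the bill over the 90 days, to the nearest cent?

Runtime = 5 h/day × 90 days = 450 h
Energy = 0.88 kW × 450 h = 396 kWh
Tier 1 (0–70 kWh): 70 × $0.19 = $13.3
Tier 2 (70–130 kWh): 60 × $0.22 = $13.2
Above 130 kWh: 266 × $0.27 = $71.82
Bill = $98.32

$98.32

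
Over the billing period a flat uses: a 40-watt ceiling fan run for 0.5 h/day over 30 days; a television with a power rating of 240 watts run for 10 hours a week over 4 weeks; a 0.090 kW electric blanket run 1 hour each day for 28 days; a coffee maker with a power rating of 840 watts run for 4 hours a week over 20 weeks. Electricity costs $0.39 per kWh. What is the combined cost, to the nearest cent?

ceiling fan: Runtime = 0.5 h/day × 30 days = 15 h
ceiling fan: 0.04 kW × 15 h = 0.6 kWh
television: Runtime = 10 h/week × 4 weeks = 40 h
television: 0.24 kW × 40 h = 9.6 kWh
electric blanket: Runtime = 1 h/day × 28 days = 28 h
electric blanket: 0.09 kW × 28 h = 2.52 kWh
coffee maker: Runtime = 4 h/week × 20 weeks = 80 h
coffee maker: 0.84 kW × 80 h = 67.2 kWh
Total energy = 79.92 kWh
Cost = 79.92 × $0.39 = $31.17

$31.17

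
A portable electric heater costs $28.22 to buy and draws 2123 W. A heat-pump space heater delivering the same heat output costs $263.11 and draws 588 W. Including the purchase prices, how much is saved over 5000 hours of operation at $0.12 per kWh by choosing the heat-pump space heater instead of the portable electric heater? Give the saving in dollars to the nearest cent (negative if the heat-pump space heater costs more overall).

$686.11

portable electric heater: $28.22 + (2123/1000) kW × 5000 h × $0.12 = $28.22 + $1273.8 = $1302.02
heat-pump space heater: $263.11 + (588/1000) kW × 5000 h × $0.12 = $263.11 + $352.8 = $615.91
Saving = $1302.02 − $615.91 = $686.11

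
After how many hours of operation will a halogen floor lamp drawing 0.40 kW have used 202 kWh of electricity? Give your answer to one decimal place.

505.0 h

Hours = 202 kWh ÷ 0.4 kW = 505.0 h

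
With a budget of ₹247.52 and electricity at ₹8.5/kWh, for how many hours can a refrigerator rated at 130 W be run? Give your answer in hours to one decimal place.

224.0 h

Energy available = ₹247.52 ÷ ₹8.5/kWh = 29.12 kWh
Hours = 29.12 kWh ÷ 0.13 kW = 224.0 h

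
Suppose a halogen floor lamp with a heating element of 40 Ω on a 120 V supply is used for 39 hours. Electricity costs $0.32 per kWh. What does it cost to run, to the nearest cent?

$4.49

Power = V²/R = 120²/40 = 360 W = 0.36 kW
Energy = 0.36 kW × 39 h = 14.04 kWh
Cost = 14.04 kWh × $0.32/kWh = $4.49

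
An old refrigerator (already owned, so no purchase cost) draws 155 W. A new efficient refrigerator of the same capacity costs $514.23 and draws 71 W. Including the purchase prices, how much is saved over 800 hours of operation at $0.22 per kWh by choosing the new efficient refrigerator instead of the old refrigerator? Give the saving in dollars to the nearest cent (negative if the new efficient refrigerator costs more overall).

old refrigerator: $0.00 + (155/1000) kW × 800 h × $0.22 = $0.00 + $27.28 = $27.28
new efficient refrigerator: $514.23 + (71/1000) kW × 800 h × $0.22 = $514.23 + $12.496 = $526.726
Saving = $27.28 − $526.726 = −$499.446 → -$499.45

-$499.45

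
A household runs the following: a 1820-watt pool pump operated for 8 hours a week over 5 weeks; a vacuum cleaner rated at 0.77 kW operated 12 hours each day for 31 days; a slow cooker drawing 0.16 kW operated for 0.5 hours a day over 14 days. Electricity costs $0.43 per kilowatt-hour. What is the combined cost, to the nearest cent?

$154.95

pool pump: Runtime = 8 h/week × 5 weeks = 40 h
pool pump: 1.82 kW × 40 h = 72.8 kWh
vacuum cleaner: Runtime = 12 h/day × 31 days = 372 h
vacuum cleaner: 0.77 kW × 372 h = 286.44 kWh
slow cooker: Runtime = 0.5 h/day × 14 days = 7 h
slow cooker: 0.16 kW × 7 h = 1.12 kWh
Total energy = 360.36 kWh
Cost = 360.36 × $0.43 = $154.95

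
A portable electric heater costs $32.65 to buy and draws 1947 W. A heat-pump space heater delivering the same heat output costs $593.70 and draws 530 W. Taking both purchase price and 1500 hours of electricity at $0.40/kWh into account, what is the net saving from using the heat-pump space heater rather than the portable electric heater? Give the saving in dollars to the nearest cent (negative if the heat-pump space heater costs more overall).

$289.15

portable electric heater: $32.65 + (1947/1000) kW × 1500 h × $0.40 = $32.65 + $1168.2 = $1200.85
heat-pump space heater: $593.70 + (530/1000) kW × 1500 h × $0.40 = $593.70 + $318 = $911.7
Saving = $1200.85 − $911.7 = $289.15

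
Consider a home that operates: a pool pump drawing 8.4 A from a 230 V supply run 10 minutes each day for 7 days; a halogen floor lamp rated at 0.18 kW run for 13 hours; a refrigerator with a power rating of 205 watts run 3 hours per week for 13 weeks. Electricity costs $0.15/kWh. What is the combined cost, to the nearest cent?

pool pump: Power = 8.4 A × 230 V = 1932 W = 1.932 kW
pool pump: Runtime = 10 min × 7 = 70 min = 1.166666… h
pool pump: 1.932 kW × 1.166666… h = 2.254 kWh
halogen floor lamp: 0.18 kW × 13 h = 2.34 kWh
refrigerator: Runtime = 3 h/week × 13 weeks = 39 h
refrigerator: 0.205 kW × 39 h = 7.995 kWh
Total energy = 12.589 kWh
Cost = 12.589 × $0.15 = $1.89

$1.89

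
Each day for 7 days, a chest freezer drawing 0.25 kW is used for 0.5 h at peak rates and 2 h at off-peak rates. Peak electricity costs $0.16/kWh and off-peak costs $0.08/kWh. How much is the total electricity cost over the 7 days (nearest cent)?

Peak energy = 0.25 kW × 0.5 h × 7 = 0.875 kWh
Off-peak energy = 0.25 kW × 2 h × 7 = 3.5 kWh
Cost = 0.875 × $0.16 + 3.5 × $0.08 = $0.14 + $0.28 = $0.42

$0.42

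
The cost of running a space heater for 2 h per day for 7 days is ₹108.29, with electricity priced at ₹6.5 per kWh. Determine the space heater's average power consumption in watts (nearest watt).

Energy = ₹108.29 ÷ ₹6.5/kWh = 16.66 kWh
Runtime = 2 h/day × 7 days = 14 h
Power = 16.66 kWh ÷ 14 h = 1.19 kW = 1190 W

1190 W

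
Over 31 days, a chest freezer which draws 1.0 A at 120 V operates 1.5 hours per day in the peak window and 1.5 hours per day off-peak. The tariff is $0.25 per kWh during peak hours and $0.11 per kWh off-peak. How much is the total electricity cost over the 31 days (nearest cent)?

Power = 1.0 A × 120 V = 120 W = 0.12 kW
Peak energy = 0.12 kW × 1.5 h × 31 = 5.58 kWh
Off-peak energy = 0.12 kW × 1.5 h × 31 = 5.58 kWh
Cost = 5.58 × $0.25 + 5.58 × $0.11 = $1.395 + $0.6138 = $2.01

$2.01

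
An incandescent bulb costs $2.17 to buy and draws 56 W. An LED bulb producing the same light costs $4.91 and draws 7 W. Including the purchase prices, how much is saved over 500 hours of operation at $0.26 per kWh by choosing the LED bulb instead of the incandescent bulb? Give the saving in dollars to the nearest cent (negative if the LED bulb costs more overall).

incandescent bulb: $2.17 + (56/1000) kW × 500 h × $0.26 = $2.17 + $7.28 = $9.45
LED bulb: $4.91 + (7/1000) kW × 500 h × $0.26 = $4.91 + $0.91 = $5.82
Saving = $9.45 − $5.82 = $3.63

$3.63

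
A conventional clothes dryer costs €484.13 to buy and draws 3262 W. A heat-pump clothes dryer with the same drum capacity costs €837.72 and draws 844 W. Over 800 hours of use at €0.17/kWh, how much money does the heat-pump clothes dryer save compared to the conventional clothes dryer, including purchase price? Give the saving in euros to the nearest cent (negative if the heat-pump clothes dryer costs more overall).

conventional clothes dryer: €484.13 + (3262/1000) kW × 800 h × €0.17 = €484.13 + €443.632 = €927.762
heat-pump clothes dryer: €837.72 + (844/1000) kW × 800 h × €0.17 = €837.72 + €114.784 = €952.504
Saving = €927.762 − €952.504 = −€24.742 → -€24.74

-€24.74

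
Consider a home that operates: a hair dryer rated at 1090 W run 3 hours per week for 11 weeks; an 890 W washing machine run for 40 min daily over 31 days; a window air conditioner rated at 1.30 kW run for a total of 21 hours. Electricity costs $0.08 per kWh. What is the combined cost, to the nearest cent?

$6.53

hair dryer: Runtime = 3 h/week × 11 weeks = 33 h
hair dryer: 1.09 kW × 33 h = 35.97 kWh
washing machine: Runtime = 40 min × 31 = 1240 min = 20.666666… h
washing machine: 0.89 kW × 20.666666… h = 18.393333… kWh
window air conditioner: 1.3 kW × 21 h = 27.3 kWh
Total energy = 81.663333… kWh
Cost = 81.663333… × $0.08 = $6.53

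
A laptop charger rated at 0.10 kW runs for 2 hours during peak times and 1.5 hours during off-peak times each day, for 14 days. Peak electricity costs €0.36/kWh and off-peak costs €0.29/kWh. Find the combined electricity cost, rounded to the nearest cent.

Peak energy = 0.1 kW × 2 h × 14 = 2.8 kWh
Off-peak energy = 0.1 kW × 1.5 h × 14 = 2.1 kWh
Cost = 2.8 × €0.36 + 2.1 × €0.29 = €1.008 + €0.609 = €1.62

€1.62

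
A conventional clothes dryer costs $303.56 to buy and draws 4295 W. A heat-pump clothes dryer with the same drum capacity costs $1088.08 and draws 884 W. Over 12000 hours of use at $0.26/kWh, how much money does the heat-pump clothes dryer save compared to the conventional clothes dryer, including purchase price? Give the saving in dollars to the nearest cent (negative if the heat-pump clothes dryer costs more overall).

conventional clothes dryer: $303.56 + (4295/1000) kW × 12000 h × $0.26 = $303.56 + $13400.4 = $13703.96
heat-pump clothes dryer: $1088.08 + (884/1000) kW × 12000 h × $0.26 = $1088.08 + $2758.08 = $3846.16
Saving = $13703.96 − $3846.16 = $9857.8

$9857.80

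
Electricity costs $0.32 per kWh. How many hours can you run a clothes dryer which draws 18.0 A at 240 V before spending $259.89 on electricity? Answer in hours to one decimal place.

188.0 h

Power = 18.0 A × 240 V = 4320 W = 4.32 kW
Energy available = $259.89 ÷ $0.32/kWh = 812.1563 kWh
Hours = 812.1563 kWh ÷ 4.32 kW = 188.0 h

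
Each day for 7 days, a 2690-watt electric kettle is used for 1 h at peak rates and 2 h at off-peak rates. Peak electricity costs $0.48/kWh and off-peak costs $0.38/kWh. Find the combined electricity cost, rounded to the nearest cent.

Peak energy = 2.69 kW × 1 h × 7 = 18.83 kWh
Off-peak energy = 2.69 kW × 2 h × 7 = 37.66 kWh
Cost = 18.83 × $0.48 + 37.66 × $0.38 = $9.0384 + $14.3108 = $23.35

$23.35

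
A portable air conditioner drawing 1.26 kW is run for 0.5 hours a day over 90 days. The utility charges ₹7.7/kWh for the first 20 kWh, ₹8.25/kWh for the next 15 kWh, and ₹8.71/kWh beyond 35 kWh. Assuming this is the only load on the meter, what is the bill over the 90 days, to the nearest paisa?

Runtime = 0.5 h/day × 90 days = 45 h
Energy = 1.26 kW × 45 h = 56.7 kWh
Tier 1 (0–20 kWh): 20 × ₹7.7 = ₹154
Tier 2 (20–35 kWh): 15 × ₹8.25 = ₹123.75
Above 35 kWh: 21.7 × ₹8.71 = ₹189.007
Bill = ₹466.76

₹466.76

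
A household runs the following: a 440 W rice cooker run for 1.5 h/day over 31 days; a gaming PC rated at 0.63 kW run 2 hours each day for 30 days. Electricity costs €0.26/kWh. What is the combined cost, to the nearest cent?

€15.15

rice cooker: Runtime = 1.5 h/day × 31 days = 46.5 h
rice cooker: 0.44 kW × 46.5 h = 20.46 kWh
gaming PC: Runtime = 2 h/day × 30 days = 60 h
gaming PC: 0.63 kW × 60 h = 37.8 kWh
Total energy = 58.26 kWh
Cost = 58.26 × €0.26 = €15.15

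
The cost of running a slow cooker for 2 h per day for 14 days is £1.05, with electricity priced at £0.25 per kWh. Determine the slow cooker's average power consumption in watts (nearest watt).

150 W

Energy = £1.05 ÷ £0.25/kWh = 4.2 kWh
Runtime = 2 h/day × 14 days = 28 h
Power = 4.2 kWh ÷ 28 h = 0.15 kW = 150 W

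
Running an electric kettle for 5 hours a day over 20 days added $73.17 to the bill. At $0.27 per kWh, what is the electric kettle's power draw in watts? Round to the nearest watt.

Energy = $73.17 ÷ $0.27/kWh = 271 kWh
Runtime = 5 h/day × 20 days = 100 h
Power = 271 kWh ÷ 100 h = 2.71 kW = 2710 W

2710 W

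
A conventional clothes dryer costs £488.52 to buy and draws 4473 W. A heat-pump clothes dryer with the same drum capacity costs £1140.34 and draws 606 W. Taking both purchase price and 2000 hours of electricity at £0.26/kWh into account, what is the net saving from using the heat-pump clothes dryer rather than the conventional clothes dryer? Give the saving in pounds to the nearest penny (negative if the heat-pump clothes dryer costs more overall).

conventional clothes dryer: £488.52 + (4473/1000) kW × 2000 h × £0.26 = £488.52 + £2325.96 = £2814.48
heat-pump clothes dryer: £1140.34 + (606/1000) kW × 2000 h × £0.26 = £1140.34 + £315.12 = £1455.46
Saving = £2814.48 − £1455.46 = £1359.02

£1359.02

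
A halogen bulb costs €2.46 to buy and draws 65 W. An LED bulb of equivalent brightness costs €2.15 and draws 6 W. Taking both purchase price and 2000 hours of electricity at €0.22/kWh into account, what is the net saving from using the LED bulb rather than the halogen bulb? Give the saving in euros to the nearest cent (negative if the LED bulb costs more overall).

€26.27

halogen bulb: €2.46 + (65/1000) kW × 2000 h × €0.22 = €2.46 + €28.6 = €31.06
LED bulb: €2.15 + (6/1000) kW × 2000 h × €0.22 = €2.15 + €2.64 = €4.79
Saving = €31.06 − €4.79 = €26.27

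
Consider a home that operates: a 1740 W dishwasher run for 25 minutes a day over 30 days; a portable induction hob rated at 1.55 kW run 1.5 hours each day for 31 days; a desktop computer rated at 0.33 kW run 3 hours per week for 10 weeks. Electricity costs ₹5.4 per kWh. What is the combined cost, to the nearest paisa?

₹560.12

dishwasher: Runtime = 25 min × 30 = 750 min = 12.5 h
dishwasher: 1.74 kW × 12.5 h = 21.75 kWh
portable induction hob: Runtime = 1.5 h/day × 31 days = 46.5 h
portable induction hob: 1.55 kW × 46.5 h = 72.075 kWh
desktop computer: Runtime = 3 h/week × 10 weeks = 30 h
desktop computer: 0.33 kW × 30 h = 9.9 kWh
Total energy = 103.725 kWh
Cost = 103.725 × ₹5.4 = ₹560.12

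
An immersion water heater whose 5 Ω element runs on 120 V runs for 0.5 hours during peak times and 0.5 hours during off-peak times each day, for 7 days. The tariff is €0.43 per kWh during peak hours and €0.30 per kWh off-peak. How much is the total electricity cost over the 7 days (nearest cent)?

Power = V²/R = 120²/5 = 2880 W = 2.88 kW
Peak energy = 2.88 kW × 0.5 h × 7 = 10.08 kWh
Off-peak energy = 2.88 kW × 0.5 h × 7 = 10.08 kWh
Cost = 10.08 × €0.43 + 10.08 × €0.30 = €4.3344 + €3.024 = €7.36

€7.36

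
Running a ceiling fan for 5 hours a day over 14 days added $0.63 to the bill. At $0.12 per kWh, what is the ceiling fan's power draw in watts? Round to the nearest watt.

75 W

Energy = $0.63 ÷ $0.12/kWh = 5.25 kWh
Runtime = 5 h/day × 14 days = 70 h
Power = 5.25 kWh ÷ 70 h = 0.075 kW = 75 W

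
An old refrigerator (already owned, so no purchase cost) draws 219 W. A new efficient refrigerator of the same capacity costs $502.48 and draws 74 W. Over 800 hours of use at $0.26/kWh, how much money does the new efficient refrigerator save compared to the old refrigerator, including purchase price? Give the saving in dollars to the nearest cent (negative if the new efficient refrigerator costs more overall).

-$472.32

old refrigerator: $0.00 + (219/1000) kW × 800 h × $0.26 = $0.00 + $45.552 = $45.552
new efficient refrigerator: $502.48 + (74/1000) kW × 800 h × $0.26 = $502.48 + $15.392 = $517.872
Saving = $45.552 − $517.872 = −$472.32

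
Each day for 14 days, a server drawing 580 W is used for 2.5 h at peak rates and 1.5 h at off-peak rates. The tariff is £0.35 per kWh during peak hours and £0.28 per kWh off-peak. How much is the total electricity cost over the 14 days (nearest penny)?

£10.52

Peak energy = 0.58 kW × 2.5 h × 14 = 20.3 kWh
Off-peak energy = 0.58 kW × 1.5 h × 14 = 12.18 kWh
Cost = 20.3 × £0.35 + 12.18 × £0.28 = £7.105 + £3.4104 = £10.52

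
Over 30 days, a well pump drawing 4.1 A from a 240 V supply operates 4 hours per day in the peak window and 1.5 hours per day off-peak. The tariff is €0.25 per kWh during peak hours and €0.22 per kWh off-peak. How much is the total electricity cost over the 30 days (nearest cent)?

Power = 4.1 A × 240 V = 984 W = 0.984 kW
Peak energy = 0.984 kW × 4 h × 30 = 118.08 kWh
Off-peak energy = 0.984 kW × 1.5 h × 30 = 44.28 kWh
Cost = 118.08 × €0.25 + 44.28 × €0.22 = €29.52 + €9.7416 = €39.26

€39.26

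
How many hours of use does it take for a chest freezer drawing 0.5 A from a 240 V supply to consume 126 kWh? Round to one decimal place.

Power = 0.5 A × 240 V = 120 W = 0.12 kW
Hours = 126 kWh ÷ 0.12 kW = 1050.0 h

1050.0 h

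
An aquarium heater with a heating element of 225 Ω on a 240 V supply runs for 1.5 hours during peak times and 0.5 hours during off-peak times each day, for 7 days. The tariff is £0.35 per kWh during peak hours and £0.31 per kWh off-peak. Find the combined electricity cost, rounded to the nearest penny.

£1.22

Power = V²/R = 240²/225 = 256 W = 0.256 kW
Peak energy = 0.256 kW × 1.5 h × 7 = 2.688 kWh
Off-peak energy = 0.256 kW × 0.5 h × 7 = 0.896 kWh
Cost = 2.688 × £0.35 + 0.896 × £0.31 = £0.9408 + £0.27776 = £1.22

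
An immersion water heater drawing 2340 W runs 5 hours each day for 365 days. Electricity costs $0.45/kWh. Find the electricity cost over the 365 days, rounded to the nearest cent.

$1921.73

Runtime = 5 h/day × 365 days = 1825 h
Energy = 2.34 kW × 1825 h = 4270.5 kWh
Cost = 4270.5 kWh × $0.45/kWh = $1921.73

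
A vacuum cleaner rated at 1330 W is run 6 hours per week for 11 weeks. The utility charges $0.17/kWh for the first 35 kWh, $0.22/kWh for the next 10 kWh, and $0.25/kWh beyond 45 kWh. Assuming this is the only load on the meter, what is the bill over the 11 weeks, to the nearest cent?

$18.85

Runtime = 6 h/week × 11 weeks = 66 h
Energy = 1.33 kW × 66 h = 87.78 kWh
Tier 1 (0–35 kWh): 35 × $0.17 = $5.95
Tier 2 (35–45 kWh): 10 × $0.22 = $2.2
Above 45 kWh: 42.78 × $0.25 = $10.695
Bill = $18.85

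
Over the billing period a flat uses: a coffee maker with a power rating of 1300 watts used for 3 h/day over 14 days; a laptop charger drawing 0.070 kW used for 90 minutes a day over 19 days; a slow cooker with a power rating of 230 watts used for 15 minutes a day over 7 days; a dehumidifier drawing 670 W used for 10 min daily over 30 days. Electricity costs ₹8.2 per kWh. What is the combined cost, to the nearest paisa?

coffee maker: Runtime = 3 h/day × 14 days = 42 h
coffee maker: 1.3 kW × 42 h = 54.6 kWh
laptop charger: Runtime = 90 min × 19 = 1710 min = 28.5 h
laptop charger: 0.07 kW × 28.5 h = 1.995 kWh
slow cooker: Runtime = 15 min × 7 = 105 min = 1.75 h
slow cooker: 0.23 kW × 1.75 h = 0.4025 kWh
dehumidifier: Runtime = 10 min × 30 = 300 min = 5 h
dehumidifier: 0.67 kW × 5 h = 3.35 kWh
Total energy = 60.3475 kWh
Cost = 60.3475 × ₹8.2 = ₹494.85

₹494.85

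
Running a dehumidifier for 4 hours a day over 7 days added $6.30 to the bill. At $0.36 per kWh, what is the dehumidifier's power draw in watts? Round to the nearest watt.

Energy = $6.30 ÷ $0.36/kWh = 17.5 kWh
Runtime = 4 h/day × 7 days = 28 h
Power = 17.5 kWh ÷ 28 h = 0.625 kW = 625 W

625 W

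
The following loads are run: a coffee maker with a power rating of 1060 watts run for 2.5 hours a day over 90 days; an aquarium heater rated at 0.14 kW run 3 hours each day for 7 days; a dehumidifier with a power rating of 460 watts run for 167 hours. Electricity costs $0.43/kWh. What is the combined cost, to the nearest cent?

$136.85

coffee maker: Runtime = 2.5 h/day × 90 days = 225 h
coffee maker: 1.06 kW × 225 h = 238.5 kWh
aquarium heater: Runtime = 3 h/day × 7 days = 21 h
aquarium heater: 0.14 kW × 21 h = 2.94 kWh
dehumidifier: 0.46 kW × 167 h = 76.82 kWh
Total energy = 318.26 kWh
Cost = 318.26 × $0.43 = $136.85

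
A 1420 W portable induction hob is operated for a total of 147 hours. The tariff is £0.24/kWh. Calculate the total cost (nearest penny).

Energy = 1.42 kW × 147 h = 208.74 kWh
Cost = 208.74 kWh × £0.24/kWh = £50.10

£50.10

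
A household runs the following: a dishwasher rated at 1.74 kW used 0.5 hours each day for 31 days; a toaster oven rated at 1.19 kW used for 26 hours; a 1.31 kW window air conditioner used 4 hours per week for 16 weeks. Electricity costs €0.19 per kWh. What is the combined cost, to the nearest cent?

€26.93

dishwasher: Runtime = 0.5 h/day × 31 days = 15.5 h
dishwasher: 1.74 kW × 15.5 h = 26.97 kWh
toaster oven: 1.19 kW × 26 h = 30.94 kWh
window air conditioner: Runtime = 4 h/week × 16 weeks = 64 h
window air conditioner: 1.31 kW × 64 h = 83.84 kWh
Total energy = 141.75 kWh
Cost = 141.75 × €0.19 = €26.93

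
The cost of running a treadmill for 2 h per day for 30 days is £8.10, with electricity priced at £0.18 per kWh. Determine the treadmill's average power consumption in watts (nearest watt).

750 W

Energy = £8.10 ÷ £0.18/kWh = 45 kWh
Runtime = 2 h/day × 30 days = 60 h
Power = 45 kWh ÷ 60 h = 0.75 kW = 750 W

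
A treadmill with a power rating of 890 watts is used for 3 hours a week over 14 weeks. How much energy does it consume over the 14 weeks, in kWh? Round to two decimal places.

Runtime = 3 h/week × 14 weeks = 42 h
Energy = 0.89 kW × 42 h = 37.38 kWh

37.38 kWh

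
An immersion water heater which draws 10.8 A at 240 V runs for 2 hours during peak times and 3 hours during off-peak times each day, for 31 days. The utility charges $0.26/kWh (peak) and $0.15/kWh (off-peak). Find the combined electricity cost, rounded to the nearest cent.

$77.94

Power = 10.8 A × 240 V = 2592 W = 2.592 kW
Peak energy = 2.592 kW × 2 h × 31 = 160.704 kWh
Off-peak energy = 2.592 kW × 3 h × 31 = 241.056 kWh
Cost = 160.704 × $0.26 + 241.056 × $0.15 = $41.78304 + $36.1584 = $77.94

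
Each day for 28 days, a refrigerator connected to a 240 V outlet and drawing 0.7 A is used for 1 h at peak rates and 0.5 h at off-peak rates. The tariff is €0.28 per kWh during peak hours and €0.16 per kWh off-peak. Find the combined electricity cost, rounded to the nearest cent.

€1.69

Power = 0.7 A × 240 V = 168 W = 0.168 kW
Peak energy = 0.168 kW × 1 h × 28 = 4.704 kWh
Off-peak energy = 0.168 kW × 0.5 h × 28 = 2.352 kWh
Cost = 4.704 × €0.28 + 2.352 × €0.16 = €1.31712 + €0.37632 = €1.69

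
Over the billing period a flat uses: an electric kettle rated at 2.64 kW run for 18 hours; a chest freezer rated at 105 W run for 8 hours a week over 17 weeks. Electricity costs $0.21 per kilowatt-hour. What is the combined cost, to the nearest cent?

$12.98

electric kettle: 2.64 kW × 18 h = 47.52 kWh
chest freezer: Runtime = 8 h/week × 17 weeks = 136 h
chest freezer: 0.105 kW × 136 h = 14.28 kWh
Total energy = 61.8 kWh
Cost = 61.8 × $0.21 = $12.98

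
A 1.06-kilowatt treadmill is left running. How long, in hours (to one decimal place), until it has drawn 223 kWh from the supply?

210.4 h

Hours = 223 kWh ÷ 1.06 kW = 210.4 h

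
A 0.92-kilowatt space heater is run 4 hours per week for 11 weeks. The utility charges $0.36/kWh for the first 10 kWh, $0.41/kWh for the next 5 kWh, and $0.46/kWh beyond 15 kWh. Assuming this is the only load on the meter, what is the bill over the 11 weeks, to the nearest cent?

$17.37

Runtime = 4 h/week × 11 weeks = 44 h
Energy = 0.92 kW × 44 h = 40.48 kWh
Tier 1 (0–10 kWh): 10 × $0.36 = $3.6
Tier 2 (10–15 kWh): 5 × $0.41 = $2.05
Above 15 kWh: 25.48 × $0.46 = $11.7208
Bill = $17.37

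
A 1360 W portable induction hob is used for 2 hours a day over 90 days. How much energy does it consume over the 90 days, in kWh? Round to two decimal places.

Runtime = 2 h/day × 90 days = 180 h
Energy = 1.36 kW × 180 h = 244.8 kWh

244.80 kWh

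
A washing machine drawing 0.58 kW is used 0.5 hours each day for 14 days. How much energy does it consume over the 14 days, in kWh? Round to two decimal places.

Runtime = 0.5 h/day × 14 days = 7 h
Energy = 0.58 kW × 7 h = 4.06 kWh

4.06 kWh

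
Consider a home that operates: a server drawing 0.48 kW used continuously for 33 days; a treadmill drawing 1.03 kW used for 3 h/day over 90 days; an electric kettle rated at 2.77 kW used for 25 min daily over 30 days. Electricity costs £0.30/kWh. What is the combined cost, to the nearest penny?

£207.87

server: Runtime = 24 h × 33 = 792 h
server: 0.48 kW × 792 h = 380.16 kWh
treadmill: Runtime = 3 h/day × 90 days = 270 h
treadmill: 1.03 kW × 270 h = 278.1 kWh
electric kettle: Runtime = 25 min × 30 = 750 min = 12.5 h
electric kettle: 2.77 kW × 12.5 h = 34.625 kWh
Total energy = 692.885 kWh
Cost = 692.885 × £0.30 = £207.87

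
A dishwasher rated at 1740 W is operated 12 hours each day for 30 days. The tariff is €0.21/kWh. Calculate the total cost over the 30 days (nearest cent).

€131.54

Runtime = 12 h/day × 30 days = 360 h
Energy = 1.74 kW × 360 h = 626.4 kWh
Cost = 626.4 kWh × €0.21/kWh = €131.54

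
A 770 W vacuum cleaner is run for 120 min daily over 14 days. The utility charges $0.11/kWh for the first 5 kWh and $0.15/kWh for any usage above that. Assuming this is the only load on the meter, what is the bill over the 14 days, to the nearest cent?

$3.03

Runtime = 120 min × 14 = 1680 min = 28 h
Energy = 0.77 kW × 28 h = 21.56 kWh
Tier 1 (0–5 kWh): 5 × $0.11 = $0.55
Above 5 kWh: 16.56 × $0.15 = $2.484
Bill = $3.03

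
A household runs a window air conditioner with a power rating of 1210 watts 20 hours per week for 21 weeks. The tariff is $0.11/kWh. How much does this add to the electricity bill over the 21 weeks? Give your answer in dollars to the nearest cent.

$55.90

Runtime = 20 h/week × 21 weeks = 420 h
Energy = 1.21 kW × 420 h = 508.2 kWh
Cost = 508.2 kWh × $0.11/kWh = $55.90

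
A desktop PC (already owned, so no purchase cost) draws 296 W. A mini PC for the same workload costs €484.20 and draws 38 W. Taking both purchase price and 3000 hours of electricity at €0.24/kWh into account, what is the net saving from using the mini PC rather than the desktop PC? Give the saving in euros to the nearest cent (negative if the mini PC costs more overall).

-€298.44

desktop PC: €0.00 + (296/1000) kW × 3000 h × €0.24 = €0.00 + €213.12 = €213.12
mini PC: €484.20 + (38/1000) kW × 3000 h × €0.24 = €484.20 + €27.36 = €511.56
Saving = €213.12 − €511.56 = −€298.44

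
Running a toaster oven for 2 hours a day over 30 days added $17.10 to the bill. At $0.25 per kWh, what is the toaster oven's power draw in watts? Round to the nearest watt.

Energy = $17.10 ÷ $0.25/kWh = 68.4 kWh
Runtime = 2 h/day × 30 days = 60 h
Power = 68.4 kWh ÷ 60 h = 1.14 kW = 1140 W

1140 W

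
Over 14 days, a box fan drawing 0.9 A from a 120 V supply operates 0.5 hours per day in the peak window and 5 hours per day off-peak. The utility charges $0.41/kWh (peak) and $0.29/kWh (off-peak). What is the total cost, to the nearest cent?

$2.50

Power = 0.9 A × 120 V = 108 W = 0.108 kW
Peak energy = 0.108 kW × 0.5 h × 14 = 0.756 kWh
Off-peak energy = 0.108 kW × 5 h × 14 = 7.56 kWh
Cost = 0.756 × $0.41 + 7.56 × $0.29 = $0.30996 + $2.1924 = $2.50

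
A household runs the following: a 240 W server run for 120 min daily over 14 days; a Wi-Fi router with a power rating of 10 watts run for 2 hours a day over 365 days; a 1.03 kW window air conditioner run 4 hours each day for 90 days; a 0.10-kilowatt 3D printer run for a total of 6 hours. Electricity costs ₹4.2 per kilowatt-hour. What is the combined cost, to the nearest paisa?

server: Runtime = 120 min × 14 = 1680 min = 28 h
server: 0.24 kW × 28 h = 6.72 kWh
Wi-Fi router: Runtime = 2 h/day × 365 days = 730 h
Wi-Fi router: 0.01 kW × 730 h = 7.3 kWh
window air conditioner: Runtime = 4 h/day × 90 days = 360 h
window air conditioner: 1.03 kW × 360 h = 370.8 kWh
3D printer: 0.1 kW × 6 h = 0.6 kWh
Total energy = 385.42 kWh
Cost = 385.42 × ₹4.2 = ₹1618.76

₹1618.76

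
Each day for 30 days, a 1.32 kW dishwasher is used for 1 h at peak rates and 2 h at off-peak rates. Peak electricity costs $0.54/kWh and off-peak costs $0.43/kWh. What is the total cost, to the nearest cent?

Peak energy = 1.32 kW × 1 h × 30 = 39.6 kWh
Off-peak energy = 1.32 kW × 2 h × 30 = 79.2 kWh
Cost = 39.6 × $0.54 + 79.2 × $0.43 = $21.384 + $34.056 = $55.44

$55.44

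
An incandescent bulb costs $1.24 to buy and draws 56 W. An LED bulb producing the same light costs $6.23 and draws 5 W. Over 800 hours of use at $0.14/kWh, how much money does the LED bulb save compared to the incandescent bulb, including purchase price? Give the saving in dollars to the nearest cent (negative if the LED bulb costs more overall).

$0.72

incandescent bulb: $1.24 + (56/1000) kW × 800 h × $0.14 = $1.24 + $6.272 = $7.512
LED bulb: $6.23 + (5/1000) kW × 800 h × $0.14 = $6.23 + $0.56 = $6.79
Saving = $7.512 − $6.79 = $0.722 → $0.72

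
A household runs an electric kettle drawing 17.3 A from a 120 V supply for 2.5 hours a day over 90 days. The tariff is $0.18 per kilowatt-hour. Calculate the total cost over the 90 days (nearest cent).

Power = 17.3 A × 120 V = 2076 W = 2.076 kW
Runtime = 2.5 h/day × 90 days = 225 h
Energy = 2.076 kW × 225 h = 467.1 kWh
Cost = 467.1 kWh × $0.18/kWh = $84.08

$84.08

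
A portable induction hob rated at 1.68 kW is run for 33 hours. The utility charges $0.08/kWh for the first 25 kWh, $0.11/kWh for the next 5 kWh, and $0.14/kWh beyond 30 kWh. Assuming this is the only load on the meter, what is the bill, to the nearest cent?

Energy = 1.68 kW × 33 h = 55.44 kWh
Tier 1 (0–25 kWh): 25 × $0.08 = $2
Tier 2 (25–30 kWh): 5 × $0.11 = $0.55
Above 30 kWh: 25.44 × $0.14 = $3.5616
Bill = $6.11

$6.11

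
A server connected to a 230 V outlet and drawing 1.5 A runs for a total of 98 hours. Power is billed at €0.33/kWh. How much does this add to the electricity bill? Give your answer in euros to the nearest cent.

Power = 1.5 A × 230 V = 345 W = 0.345 kW
Energy = 0.345 kW × 98 h = 33.81 kWh
Cost = 33.81 kWh × €0.33/kWh = €11.16

€11.16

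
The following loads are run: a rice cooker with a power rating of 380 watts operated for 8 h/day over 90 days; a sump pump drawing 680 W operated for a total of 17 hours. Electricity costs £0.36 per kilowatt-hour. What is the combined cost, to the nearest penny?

rice cooker: Runtime = 8 h/day × 90 days = 720 h
rice cooker: 0.38 kW × 720 h = 273.6 kWh
sump pump: 0.68 kW × 17 h = 11.56 kWh
Total energy = 285.16 kWh
Cost = 285.16 × £0.36 = £102.66

£102.66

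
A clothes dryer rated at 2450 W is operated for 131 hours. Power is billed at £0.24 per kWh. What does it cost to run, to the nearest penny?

£77.03

Energy = 2.45 kW × 131 h = 320.95 kWh
Cost = 320.95 kWh × £0.24/kWh = £77.03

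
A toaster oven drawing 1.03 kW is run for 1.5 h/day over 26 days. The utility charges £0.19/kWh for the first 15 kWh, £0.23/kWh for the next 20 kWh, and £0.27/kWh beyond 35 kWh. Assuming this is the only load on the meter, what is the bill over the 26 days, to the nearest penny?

£8.85

Runtime = 1.5 h/day × 26 days = 39 h
Energy = 1.03 kW × 39 h = 40.17 kWh
Tier 1 (0–15 kWh): 15 × £0.19 = £2.85
Tier 2 (15–35 kWh): 20 × £0.23 = £4.6
Above 35 kWh: 5.17 × £0.27 = £1.3959
Bill = £8.85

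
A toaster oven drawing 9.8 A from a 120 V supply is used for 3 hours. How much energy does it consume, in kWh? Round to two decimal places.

Power = 9.8 A × 120 V = 1176 W = 1.176 kW
Energy = 1.176 kW × 3 h = 3.528 kWh ≈ 3.53 kWh

3.53 kWh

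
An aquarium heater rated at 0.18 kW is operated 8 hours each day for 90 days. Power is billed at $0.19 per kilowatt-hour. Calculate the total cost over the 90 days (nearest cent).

Runtime = 8 h/day × 90 days = 720 h
Energy = 0.18 kW × 720 h = 129.6 kWh
Cost = 129.6 kWh × $0.19/kWh = $24.62

$24.62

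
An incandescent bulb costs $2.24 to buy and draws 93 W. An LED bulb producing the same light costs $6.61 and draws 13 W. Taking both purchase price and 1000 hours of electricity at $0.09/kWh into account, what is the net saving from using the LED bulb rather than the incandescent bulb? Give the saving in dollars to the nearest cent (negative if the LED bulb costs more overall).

incandescent bulb: $2.24 + (93/1000) kW × 1000 h × $0.09 = $2.24 + $8.37 = $10.61
LED bulb: $6.61 + (13/1000) kW × 1000 h × $0.09 = $6.61 + $1.17 = $7.78
Saving = $10.61 − $7.78 = $2.83

$2.83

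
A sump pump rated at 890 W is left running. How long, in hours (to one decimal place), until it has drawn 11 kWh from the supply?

12.4 h

Hours = 11 kWh ÷ 0.89 kW = 12.4 h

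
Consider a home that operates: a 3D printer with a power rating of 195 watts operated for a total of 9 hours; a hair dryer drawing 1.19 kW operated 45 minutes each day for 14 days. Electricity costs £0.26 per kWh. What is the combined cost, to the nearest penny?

3D printer: 0.195 kW × 9 h = 1.755 kWh
hair dryer: Runtime = 45 min × 14 = 630 min = 10.5 h
hair dryer: 1.19 kW × 10.5 h = 12.495 kWh
Total energy = 14.25 kWh
Cost = 14.25 × £0.26 = £3.71

£3.71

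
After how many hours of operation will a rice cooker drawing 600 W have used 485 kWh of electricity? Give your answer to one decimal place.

808.3 h

Hours = 485 kWh ÷ 0.6 kW = 808.3 h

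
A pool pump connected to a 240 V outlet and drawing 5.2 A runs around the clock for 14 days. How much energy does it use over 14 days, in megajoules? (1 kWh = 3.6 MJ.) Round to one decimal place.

Power = 5.2 A × 240 V = 1248 W = 1.248 kW
Runtime = 24 h × 14 = 336 h
Energy = 1.248 kW × 336 h = 419.328 kWh
= 419.328 × 3.6 MJ = 1509.6 MJ

1509.6 MJ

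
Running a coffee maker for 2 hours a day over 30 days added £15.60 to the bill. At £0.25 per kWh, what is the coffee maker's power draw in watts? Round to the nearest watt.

1040 W

Energy = £15.60 ÷ £0.25/kWh = 62.4 kWh
Runtime = 2 h/day × 30 days = 60 h
Power = 62.4 kWh ÷ 60 h = 1.04 kW = 1040 W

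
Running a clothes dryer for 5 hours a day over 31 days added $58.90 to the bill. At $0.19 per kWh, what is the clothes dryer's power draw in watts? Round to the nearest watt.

Energy = $58.90 ÷ $0.19/kWh = 310 kWh
Runtime = 5 h/day × 31 days = 155 h
Power = 310 kWh ÷ 155 h = 2 kW = 2000 W

2000 W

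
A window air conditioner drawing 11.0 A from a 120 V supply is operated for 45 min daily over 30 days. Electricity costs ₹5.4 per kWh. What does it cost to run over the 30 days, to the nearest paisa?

Power = 11.0 A × 120 V = 1320 W = 1.32 kW
Runtime = 45 min × 30 = 1350 min = 22.5 h
Energy = 1.32 kW × 22.5 h = 29.7 kWh
Cost = 29.7 kWh × ₹5.4/kWh = ₹160.38

₹160.38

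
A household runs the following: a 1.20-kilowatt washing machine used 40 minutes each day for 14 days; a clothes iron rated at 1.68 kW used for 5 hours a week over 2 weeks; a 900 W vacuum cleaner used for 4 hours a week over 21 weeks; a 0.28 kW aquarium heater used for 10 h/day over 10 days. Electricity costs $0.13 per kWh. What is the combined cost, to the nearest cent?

$17.11

washing machine: Runtime = 40 min × 14 = 560 min = 9.333333… h
washing machine: 1.2 kW × 9.333333… h = 11.2 kWh
clothes iron: Runtime = 5 h/week × 2 weeks = 10 h
clothes iron: 1.68 kW × 10 h = 16.8 kWh
vacuum cleaner: Runtime = 4 h/week × 21 weeks = 84 h
vacuum cleaner: 0.9 kW × 84 h = 75.6 kWh
aquarium heater: Runtime = 10 h/day × 10 days = 100 h
aquarium heater: 0.28 kW × 100 h = 28 kWh
Total energy = 131.6 kWh
Cost = 131.6 × $0.13 = $17.11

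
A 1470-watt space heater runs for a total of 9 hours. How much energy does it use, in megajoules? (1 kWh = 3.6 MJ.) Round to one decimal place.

Energy = 1.47 kW × 9 h = 13.23 kWh
= 13.23 × 3.6 MJ = 47.6 MJ

47.6 MJ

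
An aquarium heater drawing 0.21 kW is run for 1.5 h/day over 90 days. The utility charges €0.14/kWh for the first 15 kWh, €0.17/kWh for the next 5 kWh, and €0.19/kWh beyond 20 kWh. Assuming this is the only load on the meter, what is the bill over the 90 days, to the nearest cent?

Runtime = 1.5 h/day × 90 days = 135 h
Energy = 0.21 kW × 135 h = 28.35 kWh
Tier 1 (0–15 kWh): 15 × €0.14 = €2.1
Tier 2 (15–20 kWh): 5 × €0.17 = €0.85
Above 20 kWh: 8.35 × €0.19 = €1.5865
Bill = €4.54

€4.54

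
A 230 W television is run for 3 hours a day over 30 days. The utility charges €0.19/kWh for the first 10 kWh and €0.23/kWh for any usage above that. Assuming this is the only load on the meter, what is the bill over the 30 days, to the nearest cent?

€4.36

Runtime = 3 h/day × 30 days = 90 h
Energy = 0.23 kW × 90 h = 20.7 kWh
Tier 1 (0–10 kWh): 10 × €0.19 = €1.9
Above 10 kWh: 10.7 × €0.23 = €2.461
Bill = €4.36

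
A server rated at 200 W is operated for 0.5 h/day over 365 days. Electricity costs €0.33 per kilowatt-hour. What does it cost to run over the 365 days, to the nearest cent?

€12.05

Runtime = 0.5 h/day × 365 days = 182.5 h
Energy = 0.2 kW × 182.5 h = 36.5 kWh
Cost = 36.5 kWh × €0.33/kWh = €12.05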